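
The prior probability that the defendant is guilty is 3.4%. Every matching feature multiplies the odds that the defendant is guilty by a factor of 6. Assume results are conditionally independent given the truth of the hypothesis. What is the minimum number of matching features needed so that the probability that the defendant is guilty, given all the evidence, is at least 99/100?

5

Prior odds = 0.034/0.966 = 17/483.
Likelihood ratio per matching feature = 6.
Target odds: 0.99 ÷ 0.01 = 99.
Need (17/483) × 6ⁿ ≥ 99, i.e. 6ⁿ ≥ 47817/17.
6⁴ = 1296 falls short of 47817/17 but 6⁵ = 7776 reaches it, so n = 5.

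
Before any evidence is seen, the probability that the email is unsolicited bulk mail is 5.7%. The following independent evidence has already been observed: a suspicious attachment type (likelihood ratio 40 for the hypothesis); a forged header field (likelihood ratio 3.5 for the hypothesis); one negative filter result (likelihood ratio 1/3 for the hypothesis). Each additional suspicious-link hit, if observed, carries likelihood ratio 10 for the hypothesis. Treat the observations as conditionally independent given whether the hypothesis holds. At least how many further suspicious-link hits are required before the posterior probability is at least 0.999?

3

Prior odds = 0.057/0.943 = 57/943.
Combined Bayes factor of the evidence already in hand = 40 × 3.5 × (1/3) = 140/3.
Odds after that evidence = (57/943) × 140/3 = 2660/943.
Target odds = 0.999/0.001 = 999.
Need 10ⁿ ≥ 999 ÷ (2660/943) = 942057/2660.
10² = 100 falls short of 942057/2660 but 10³ = 1000 reaches it, so n = 3.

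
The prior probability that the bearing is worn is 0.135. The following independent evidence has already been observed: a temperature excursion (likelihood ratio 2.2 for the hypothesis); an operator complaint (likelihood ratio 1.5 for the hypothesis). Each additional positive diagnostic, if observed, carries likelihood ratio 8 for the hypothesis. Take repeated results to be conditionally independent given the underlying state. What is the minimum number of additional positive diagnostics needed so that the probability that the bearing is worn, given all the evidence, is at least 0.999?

4

Prior odds = 0.135/0.865 = 27/173.
Combined Bayes factor of the evidence already in hand = 2.2 × 1.5 = 3.3.
Odds after that evidence = (27/173) × 3.3 = 891/1730.
Target odds = 0.999/0.001 = 999.
Need 8ⁿ ≥ 999 ÷ (891/1730) = 64010/33.
8³ = 512 falls short of 64010/33 but 8⁴ = 4096 reaches it, so n = 4.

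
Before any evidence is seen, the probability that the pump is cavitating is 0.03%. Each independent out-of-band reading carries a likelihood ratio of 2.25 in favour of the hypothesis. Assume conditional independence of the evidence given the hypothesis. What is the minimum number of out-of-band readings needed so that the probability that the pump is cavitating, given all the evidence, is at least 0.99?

16

Prior odds: 0.0003 ÷ 0.9997 = 3/9997.
Likelihood ratio per out-of-band reading = 2.25.
Target posterior odds = 0.99/0.01 = 99.
Require 2.25ⁿ ≥ 99 ÷ (3/9997) = 329901.
2.25¹⁵ ≈191751 falls short of 329901 but 2.25¹⁶ ≈431440 reaches it, so n = 16.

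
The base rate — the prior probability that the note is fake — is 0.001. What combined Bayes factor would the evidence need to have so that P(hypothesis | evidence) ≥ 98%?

Prior odds = 0.001/0.999 = 1/999.
Target odds = 0.98/0.02 = 49.
Required Bayes factor = 49 ÷ (1/999) = 48951.

48951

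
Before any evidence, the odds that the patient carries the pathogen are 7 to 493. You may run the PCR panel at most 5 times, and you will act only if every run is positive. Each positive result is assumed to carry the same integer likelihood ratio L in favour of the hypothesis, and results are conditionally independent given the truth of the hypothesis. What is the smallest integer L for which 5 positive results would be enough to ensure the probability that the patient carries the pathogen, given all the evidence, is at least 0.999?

Prior odds = 7/493.
Target odds = 0.999/0.001 = 999.
Need L⁵ ≥ 999 ÷ (7/493) = 492507/7.
9⁵ = 59049 < 492507/7 ≤ 100000 = 10⁵, so L = 10.

10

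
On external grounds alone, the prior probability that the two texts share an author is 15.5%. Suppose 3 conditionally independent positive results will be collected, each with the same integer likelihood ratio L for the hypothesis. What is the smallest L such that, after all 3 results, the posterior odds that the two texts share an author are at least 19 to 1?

5

Prior odds = 0.155/0.845 = 31/169.
Target odds = 19.
Need L³ ≥ 19 ÷ (31/169) = 3211/31.
4³ = 64 < 3211/31 ≤ 125 = 5³, so L = 5.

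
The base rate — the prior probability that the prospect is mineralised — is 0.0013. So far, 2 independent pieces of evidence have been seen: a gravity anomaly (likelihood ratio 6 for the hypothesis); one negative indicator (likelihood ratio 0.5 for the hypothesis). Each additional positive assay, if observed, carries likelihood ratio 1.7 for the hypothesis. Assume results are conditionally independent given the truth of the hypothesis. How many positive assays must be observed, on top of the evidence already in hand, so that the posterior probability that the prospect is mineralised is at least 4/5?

Prior odds = 0.0013/0.9987 = 13/9987.
Combined Bayes factor of the evidence already in hand = 6 × 0.5 = 3.
Odds after that evidence = (13/9987) × 3 = 13/3329.
Target odds = 0.8/0.2 = 4.
Need 1.7ⁿ ≥ 4 ÷ (13/3329) = 13316/13.
1.7¹³ ≈990.458 falls short of 13316/13 but 1.7¹⁴ ≈1683.78 reaches it, so n = 14.

14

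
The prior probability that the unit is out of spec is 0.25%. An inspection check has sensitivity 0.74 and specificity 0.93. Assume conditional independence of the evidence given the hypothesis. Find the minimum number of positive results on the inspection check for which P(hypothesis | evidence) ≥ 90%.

Prior odds: 0.0025 ÷ 0.9975 = 1/399.
False-positive rate = 1 − 0.93 = 0.07; likelihood ratio of a positive = 0.74/0.07 = 74/7.
Target posterior odds = 0.9/0.1 = 9.
Need (1/399) × (74/7)ⁿ ≥ 9, i.e. (74/7)ⁿ ≥ 3591.
(74/7)³ = 405224/343 falls short of 3591 but (74/7)⁴ = 29986576/2401 reaches it, so n = 4.

4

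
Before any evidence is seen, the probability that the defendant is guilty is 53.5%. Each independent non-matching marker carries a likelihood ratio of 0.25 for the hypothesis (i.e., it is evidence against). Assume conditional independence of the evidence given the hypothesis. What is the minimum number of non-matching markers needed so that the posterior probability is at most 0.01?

Prior odds: 0.535 ÷ 0.465 = 107/93.
Likelihood ratio per non-matching marker = 0.25.
Target posterior odds = 0.01/0.99 = 1/99.
Need (107/93) × 0.25ⁿ ≤ 1/99, i.e. 0.25ⁿ ≤ 31/3531.
0.25³ = 0.015625 is still above 31/3531 but 0.25⁴ = 0.00390625 is at or below it, so n = 4.

4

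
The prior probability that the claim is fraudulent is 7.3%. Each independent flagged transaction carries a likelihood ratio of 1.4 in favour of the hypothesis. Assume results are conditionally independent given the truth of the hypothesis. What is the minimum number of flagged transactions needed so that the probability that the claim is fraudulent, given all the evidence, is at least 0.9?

15

Prior odds = 0.073/0.927 = 73/927.
Likelihood ratio per flagged transaction = 1.4.
Target odds: 0.9 ÷ 0.1 = 9.
Require 1.4ⁿ ≥ 9 ÷ (73/927) = 8343/73.
1.4¹⁴ ≈111.12 falls short of 8343/73 but 1.4¹⁵ ≈155.568 reaches it, so n = 15.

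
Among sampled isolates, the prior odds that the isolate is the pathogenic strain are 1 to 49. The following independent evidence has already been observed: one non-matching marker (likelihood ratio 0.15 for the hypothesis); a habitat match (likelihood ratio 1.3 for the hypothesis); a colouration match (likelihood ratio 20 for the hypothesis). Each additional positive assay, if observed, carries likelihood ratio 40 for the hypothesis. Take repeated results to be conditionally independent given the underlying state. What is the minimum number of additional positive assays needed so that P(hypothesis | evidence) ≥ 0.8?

Prior odds = 1/49.
Combined Bayes factor of the evidence already in hand = 0.15 × 1.3 × 20 = 3.9.
Odds after that evidence = (1/49) × 3.9 = 39/490.
Target odds = 0.8/0.2 = 4.
Need 40ⁿ ≥ 4 ÷ (39/490) = 1960/39.
40¹ = 40 falls short of 1960/39 but 40² = 1600 reaches it, so n = 2.

2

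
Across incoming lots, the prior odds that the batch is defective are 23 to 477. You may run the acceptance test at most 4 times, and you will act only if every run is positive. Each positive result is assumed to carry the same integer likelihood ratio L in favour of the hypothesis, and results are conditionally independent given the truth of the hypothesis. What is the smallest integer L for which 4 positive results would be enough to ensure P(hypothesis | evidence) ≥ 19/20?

5

Prior odds = 23/477.
Target odds = 0.95/0.05 = 19.
Need L⁴ ≥ 19 ÷ (23/477) = 9063/23.
4⁴ = 256 < 9063/23 ≤ 625 = 5⁴, so L = 5.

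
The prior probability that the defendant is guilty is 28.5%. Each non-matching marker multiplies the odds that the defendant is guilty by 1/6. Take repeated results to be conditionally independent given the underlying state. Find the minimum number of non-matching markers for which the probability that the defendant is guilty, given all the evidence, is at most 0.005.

3

Prior odds: 0.285 ÷ 0.715 = 57/143.
Likelihood ratio per non-matching marker = 1/6.
Target odds: 0.005 ÷ 0.995 = 1/199.
Need (57/143) × (1/6)ⁿ ≤ 1/199, i.e. (1/6)ⁿ ≤ 143/11343.
(1/6)² = 1/36 is still above 143/11343 but (1/6)³ = 1/216 is at or below it, so n = 3.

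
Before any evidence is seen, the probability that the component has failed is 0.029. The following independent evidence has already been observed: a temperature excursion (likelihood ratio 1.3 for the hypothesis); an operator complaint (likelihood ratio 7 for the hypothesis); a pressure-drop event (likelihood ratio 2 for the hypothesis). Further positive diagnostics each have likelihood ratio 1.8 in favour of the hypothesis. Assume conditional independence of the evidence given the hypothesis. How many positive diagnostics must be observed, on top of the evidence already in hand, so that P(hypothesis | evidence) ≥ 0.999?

Prior odds = 0.029/0.971 = 29/971.
Combined Bayes factor of the evidence already in hand = 1.3 × 7 × 2 = 18.2.
Odds after that evidence = (29/971) × 18.2 = 2639/4855.
Target odds = 0.999/0.001 = 999.
Need 1.8ⁿ ≥ 999 ÷ (2639/4855) = 4850145/2639.
1.8¹² ≈1156.83 falls short of 4850145/2639 but 1.8¹³ ≈2082.3 reaches it, so n = 13.

13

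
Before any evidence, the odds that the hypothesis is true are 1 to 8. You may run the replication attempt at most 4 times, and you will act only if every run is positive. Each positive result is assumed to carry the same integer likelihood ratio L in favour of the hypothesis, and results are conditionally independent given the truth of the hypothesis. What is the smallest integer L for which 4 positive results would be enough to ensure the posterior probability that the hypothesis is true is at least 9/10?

3

Prior odds = 0.125.
Target odds = 0.9/0.1 = 9.
Need L⁴ ≥ 9 ÷ 0.125 = 72.
2⁴ = 16 < 72 ≤ 81 = 3⁴, so L = 3.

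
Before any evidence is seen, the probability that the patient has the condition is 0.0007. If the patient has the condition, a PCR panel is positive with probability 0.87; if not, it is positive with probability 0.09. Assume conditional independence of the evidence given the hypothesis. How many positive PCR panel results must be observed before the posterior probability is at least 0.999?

Prior odds: 0.0007 ÷ 0.9993 = 7/9993.
Likelihood ratio of a positive = 0.87/0.09 = 29/3.
Target odds: 0.999 ÷ 0.001 = 999.
Need (7/9993) × (29/3)ⁿ ≥ 999, i.e. (29/3)ⁿ ≥ 9983007/7.
(29/3)⁶ = 594823321/729 falls short of 9983007/7 but (29/3)⁷ ≈7.88746e+06 reaches it, so n = 7.

7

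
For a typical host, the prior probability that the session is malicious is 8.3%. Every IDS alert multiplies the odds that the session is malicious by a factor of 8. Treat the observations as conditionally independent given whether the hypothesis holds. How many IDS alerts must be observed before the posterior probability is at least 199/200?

4

Prior odds = 0.083/0.917 = 83/917.
Likelihood ratio per IDS alert = 8.
Target posterior odds = 0.995/0.005 = 199.
Require 8ⁿ ≥ 199 ÷ (83/917) = 182483/83.
8³ = 512 falls short of 182483/83 but 8⁴ = 4096 reaches it, so n = 4.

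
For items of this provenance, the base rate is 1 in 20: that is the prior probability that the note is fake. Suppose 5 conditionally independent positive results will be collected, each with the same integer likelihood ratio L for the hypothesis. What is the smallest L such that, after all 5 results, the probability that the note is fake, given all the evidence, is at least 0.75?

3

Prior odds = 0.05/0.95 = 1/19.
Target odds = 0.75/0.25 = 3.
Need L⁵ ≥ 3 ÷ (1/19) = 57.
2⁵ = 32 < 57 ≤ 243 = 3⁵, so L = 3.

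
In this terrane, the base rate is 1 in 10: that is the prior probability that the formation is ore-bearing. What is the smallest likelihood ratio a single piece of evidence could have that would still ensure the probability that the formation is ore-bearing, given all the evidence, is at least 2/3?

18

Prior odds = 0.1/0.9 = 1/9.
Target odds = (2/3)/(1/3) = 2.
Required Bayes factor = 2 ÷ (1/9) = 18.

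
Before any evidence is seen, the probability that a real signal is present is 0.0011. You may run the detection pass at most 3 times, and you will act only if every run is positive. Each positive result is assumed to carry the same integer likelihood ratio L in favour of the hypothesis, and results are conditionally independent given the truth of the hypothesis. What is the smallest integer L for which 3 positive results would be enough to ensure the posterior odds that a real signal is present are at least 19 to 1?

26

Prior odds = 0.0011/0.9989 = 11/9989.
Target odds = 19.
Need L³ ≥ 19 ÷ (11/9989) = 189791/11.
25³ = 15625 < 189791/11 ≤ 17576 = 26³, so L = 26.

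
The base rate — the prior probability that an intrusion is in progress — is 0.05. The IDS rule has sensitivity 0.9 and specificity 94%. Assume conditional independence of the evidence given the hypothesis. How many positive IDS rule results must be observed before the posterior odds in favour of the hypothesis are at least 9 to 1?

Prior odds: 0.05 ÷ 0.95 = 1/19.
False-positive rate = 1 − 0.94 = 0.06; likelihood ratio of a positive = 0.9/0.06 = 15.
Target odds = 9.
Require 15ⁿ ≥ 9 ÷ (1/19) = 171.
15¹ = 15 falls short of 171 but 15² = 225 reaches it, so n = 2.

2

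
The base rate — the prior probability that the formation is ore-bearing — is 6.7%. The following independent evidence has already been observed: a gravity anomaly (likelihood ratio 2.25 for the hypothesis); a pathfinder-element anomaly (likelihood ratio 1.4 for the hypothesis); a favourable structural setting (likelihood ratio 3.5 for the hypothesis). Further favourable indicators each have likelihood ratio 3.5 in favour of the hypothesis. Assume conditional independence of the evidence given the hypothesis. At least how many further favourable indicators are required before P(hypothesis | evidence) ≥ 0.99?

Prior odds = 0.067/0.933 = 67/933.
Combined Bayes factor of the evidence already in hand = 2.25 × 1.4 × 3.5 = 11.025.
Odds after that evidence = (67/933) × 11.025 = 9849/12440.
Target odds = 0.99/0.01 = 99.
Need 3.5ⁿ ≥ 99 ÷ (9849/12440) = 410520/3283.
3.5³ = 42.875 falls short of 410520/3283 but 3.5⁴ = 150.0625 reaches it, so n = 4.

4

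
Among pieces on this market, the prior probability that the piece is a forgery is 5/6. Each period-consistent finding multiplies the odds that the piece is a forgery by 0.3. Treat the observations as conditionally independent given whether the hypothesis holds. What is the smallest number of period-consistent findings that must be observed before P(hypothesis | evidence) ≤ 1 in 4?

Prior odds = (5/6)/(1/6) = 5.
Likelihood ratio per period-consistent finding = 0.3.
Target posterior odds = 0.25/0.75 = 1/3.
Need 5 × 0.3ⁿ ≤ 1/3, i.e. 0.3ⁿ ≤ 1/15.
0.3² = 0.09 is still above 1/15 but 0.3³ = 0.027 is at or below it, so n = 3.

3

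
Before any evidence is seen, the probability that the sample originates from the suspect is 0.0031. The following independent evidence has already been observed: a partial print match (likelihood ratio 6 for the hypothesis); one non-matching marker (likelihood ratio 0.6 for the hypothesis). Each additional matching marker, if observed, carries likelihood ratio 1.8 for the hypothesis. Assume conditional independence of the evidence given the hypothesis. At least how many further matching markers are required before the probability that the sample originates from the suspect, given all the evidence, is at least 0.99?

Prior odds = 0.0031/0.9969 = 31/9969.
Combined Bayes factor of the evidence already in hand = 6 × 0.6 = 3.6.
Odds after that evidence = (31/9969) × 3.6 = 186/16615.
Target odds = 0.99/0.01 = 99.
Need 1.8ⁿ ≥ 99 ÷ (186/16615) = 548295/62.
1.8¹⁵ ≈6746.64 falls short of 548295/62 but 1.8¹⁶ ≈12144 reaches it, so n = 16.

16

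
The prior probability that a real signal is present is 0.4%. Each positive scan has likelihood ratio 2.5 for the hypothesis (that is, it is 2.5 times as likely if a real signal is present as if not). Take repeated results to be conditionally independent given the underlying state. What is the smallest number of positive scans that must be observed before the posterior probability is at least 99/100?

12

Prior odds: 0.004 ÷ 0.996 = 1/249.
Likelihood ratio per positive scan = 2.5.
Target odds: 0.99 ÷ 0.01 = 99.
Need (1/249) × 2.5ⁿ ≥ 99, i.e. 2.5ⁿ ≥ 24651.
2.5¹¹ = 48828125/2048 falls short of 24651 but 2.5¹² = 244140625/4096 reaches it, so n = 12.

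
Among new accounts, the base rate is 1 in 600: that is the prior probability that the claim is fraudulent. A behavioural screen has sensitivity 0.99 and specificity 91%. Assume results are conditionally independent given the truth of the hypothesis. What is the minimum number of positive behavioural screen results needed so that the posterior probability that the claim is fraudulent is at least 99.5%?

Prior odds = (1/600)/(599/600) = 1/599.
False-positive rate = 1 − 0.91 = 0.09; likelihood ratio of a positive = 0.99/0.09 = 11.
Target odds: 0.995 ÷ 0.005 = 199.
Need (1/599) × 11ⁿ ≥ 199, i.e. 11ⁿ ≥ 119201.
11⁴ = 14641 falls short of 119201 but 11⁵ = 161051 reaches it, so n = 5.

5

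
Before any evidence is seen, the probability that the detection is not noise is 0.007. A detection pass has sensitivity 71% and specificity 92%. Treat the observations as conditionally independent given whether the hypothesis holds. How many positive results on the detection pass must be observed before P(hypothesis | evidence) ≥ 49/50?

Prior odds = 0.007/0.993 = 7/993.
False-positive rate = 1 − 0.92 = 0.08; likelihood ratio of a positive = 0.71/0.08 = 8.875.
Target posterior odds = 0.98/0.02 = 49.
Need (7/993) × 8.875ⁿ ≥ 49, i.e. 8.875ⁿ ≥ 6951.
8.875⁴ = 25411681/4096 falls short of 6951 but 8.875⁵ ≈55060.7 reaches it, so n = 5.

5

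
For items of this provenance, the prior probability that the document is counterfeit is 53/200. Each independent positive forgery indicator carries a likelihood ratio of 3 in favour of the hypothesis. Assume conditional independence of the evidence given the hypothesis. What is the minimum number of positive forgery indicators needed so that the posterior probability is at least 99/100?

6

Prior odds: 0.265 ÷ 0.735 = 53/147.
Likelihood ratio per positive forgery indicator = 3.
Target posterior odds = 0.99/0.01 = 99.
Require 3ⁿ ≥ 99 ÷ (53/147) = 14553/53.
3⁵ = 243 falls short of 14553/53 but 3⁶ = 729 reaches it, so n = 6.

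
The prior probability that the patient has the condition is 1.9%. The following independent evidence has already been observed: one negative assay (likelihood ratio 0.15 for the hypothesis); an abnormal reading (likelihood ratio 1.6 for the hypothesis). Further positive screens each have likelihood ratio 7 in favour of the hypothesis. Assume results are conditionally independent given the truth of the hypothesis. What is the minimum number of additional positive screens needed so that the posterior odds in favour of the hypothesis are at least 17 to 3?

4

Prior odds = 0.019/0.981 = 19/981.
Combined Bayes factor of the evidence already in hand = 0.15 × 1.6 = 0.24.
Odds after that evidence = (19/981) × 0.24 = 38/8175.
Target odds = 17/3.
Need 7ⁿ ≥ 17/3 ÷ (38/8175) = 46325/38.
7³ = 343 falls short of 46325/38 but 7⁴ = 2401 reaches it, so n = 4.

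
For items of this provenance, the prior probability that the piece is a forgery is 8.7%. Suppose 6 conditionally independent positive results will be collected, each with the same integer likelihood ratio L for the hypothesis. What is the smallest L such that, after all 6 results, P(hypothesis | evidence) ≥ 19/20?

Prior odds = 0.087/0.913 = 87/913.
Target odds = 0.95/0.05 = 19.
Need L⁶ ≥ 19 ÷ (87/913) = 17347/87.
2⁶ = 64 < 17347/87 ≤ 729 = 3⁶, so L = 3.

3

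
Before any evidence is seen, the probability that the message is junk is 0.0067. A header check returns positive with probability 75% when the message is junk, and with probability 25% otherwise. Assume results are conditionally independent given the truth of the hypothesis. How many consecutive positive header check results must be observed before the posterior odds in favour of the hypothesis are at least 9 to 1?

Prior odds: 0.0067 ÷ 0.9933 = 67/9933.
Likelihood ratio of a positive result = 0.75/0.25 = 3.
Target odds = 9.
Need (67/9933) × 3ⁿ ≥ 9, i.e. 3ⁿ ≥ 89397/67.
3⁶ = 729 falls short of 89397/67 but 3⁷ = 2187 reaches it, so n = 7.

7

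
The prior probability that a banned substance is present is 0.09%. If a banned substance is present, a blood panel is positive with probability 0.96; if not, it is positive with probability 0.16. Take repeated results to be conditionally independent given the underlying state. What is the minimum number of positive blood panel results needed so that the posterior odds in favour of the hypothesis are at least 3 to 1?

Prior odds: 0.0009 ÷ 0.9991 = 9/9991.
Likelihood ratio of a positive = 0.96/0.16 = 6.
Target odds = 3.
Require 6ⁿ ≥ 3 ÷ (9/9991) = 9991/3.
6⁴ = 1296 falls short of 9991/3 but 6⁵ = 7776 reaches it, so n = 5.

5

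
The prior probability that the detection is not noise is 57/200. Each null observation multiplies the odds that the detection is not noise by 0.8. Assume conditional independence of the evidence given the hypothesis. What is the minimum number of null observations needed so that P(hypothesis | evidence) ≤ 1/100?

Prior odds: 0.285 ÷ 0.715 = 57/143.
Likelihood ratio per null observation = 0.8.
Target posterior odds = 0.01/0.99 = 1/99.
Require 0.8ⁿ ≤ 1/99 ÷ (57/143) = 13/513.
0.8¹⁶ ≈0.0281475 is still above 13/513 but 0.8¹⁷ ≈0.022518 is at or below it, so n = 17.

17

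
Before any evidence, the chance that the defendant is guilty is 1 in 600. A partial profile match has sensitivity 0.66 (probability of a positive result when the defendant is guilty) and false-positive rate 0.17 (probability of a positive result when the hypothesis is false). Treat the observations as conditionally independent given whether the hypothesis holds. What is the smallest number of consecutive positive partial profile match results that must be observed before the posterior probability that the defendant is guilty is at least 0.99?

Prior odds = (1/600)/(599/600) = 1/599.
Likelihood ratio of a positive result = 0.66/0.17 = 66/17.
Target odds: 0.99 ÷ 0.01 = 99.
Need (1/599) × (66/17)ⁿ ≥ 99, i.e. (66/17)ⁿ ≥ 59301.
(66/17)⁸ ≈51613.1 falls short of 59301 but (66/17)⁹ ≈200380 reaches it, so n = 9.

9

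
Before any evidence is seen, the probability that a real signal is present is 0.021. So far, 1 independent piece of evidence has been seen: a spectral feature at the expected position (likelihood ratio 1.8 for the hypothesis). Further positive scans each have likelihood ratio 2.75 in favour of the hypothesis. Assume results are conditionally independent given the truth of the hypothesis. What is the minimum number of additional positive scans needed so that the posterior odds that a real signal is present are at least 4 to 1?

Prior odds = 0.021/0.979 = 21/979.
Bayes factor of the evidence already in hand = 1.8.
Odds after that evidence = (21/979) × 1.8 = 189/4895.
Target odds = 4.
Need 2.75ⁿ ≥ 4 ÷ (189/4895) = 19580/189.
2.75⁴ = 57.19140625 falls short of 19580/189 but 2.75⁵ = 161051/1024 reaches it, so n = 5.

5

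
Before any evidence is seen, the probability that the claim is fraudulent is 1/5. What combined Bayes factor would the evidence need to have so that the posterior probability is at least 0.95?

Prior odds = 0.2/0.8 = 0.25.
Target odds = 0.95/0.05 = 19.
Required Bayes factor = 19 ÷ 0.25 = 76.

76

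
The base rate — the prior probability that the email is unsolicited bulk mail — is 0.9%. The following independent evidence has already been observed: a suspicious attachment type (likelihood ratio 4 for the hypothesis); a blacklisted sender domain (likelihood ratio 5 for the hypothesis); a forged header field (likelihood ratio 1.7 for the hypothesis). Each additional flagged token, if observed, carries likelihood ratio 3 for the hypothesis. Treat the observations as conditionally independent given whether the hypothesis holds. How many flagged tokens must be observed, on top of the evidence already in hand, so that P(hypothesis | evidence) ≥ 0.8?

3

Prior odds = 0.009/0.991 = 9/991.
Combined Bayes factor of the evidence already in hand = 4 × 5 × 1.7 = 34.
Odds after that evidence = (9/991) × 34 = 306/991.
Target odds = 0.8/0.2 = 4.
Need 3ⁿ ≥ 4 ÷ (306/991) = 1982/153.
3² = 9 falls short of 1982/153 but 3³ = 27 reaches it, so n = 3.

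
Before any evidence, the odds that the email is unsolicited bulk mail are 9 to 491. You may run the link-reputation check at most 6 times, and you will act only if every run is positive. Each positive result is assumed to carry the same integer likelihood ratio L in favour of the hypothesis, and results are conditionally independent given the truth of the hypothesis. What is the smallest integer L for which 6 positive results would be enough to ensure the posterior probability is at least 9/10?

3

Prior odds = 9/491.
Target odds = 0.9/0.1 = 9.
Need L⁶ ≥ 9 ÷ (9/491) = 491.
2⁶ = 64 < 491 ≤ 729 = 3⁶, so L = 3.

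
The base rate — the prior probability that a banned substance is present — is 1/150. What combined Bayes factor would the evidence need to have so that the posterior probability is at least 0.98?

7301

Prior odds = (1/150)/(149/150) = 1/149.
Target odds = 0.98/0.02 = 49.
Required Bayes factor = 49 ÷ (1/149) = 7301.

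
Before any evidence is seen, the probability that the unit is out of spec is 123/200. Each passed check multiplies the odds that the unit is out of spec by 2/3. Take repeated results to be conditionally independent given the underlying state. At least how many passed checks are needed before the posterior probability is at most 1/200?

15

Prior odds = 0.615/0.385 = 123/77.
Likelihood ratio per passed check = 2/3.
Target odds: 0.005 ÷ 0.995 = 1/199.
Need (123/77) × (2/3)ⁿ ≤ 1/199, i.e. (2/3)ⁿ ≤ 77/24477.
(2/3)¹⁴ = 16384/4782969 is still above 77/24477 but (2/3)¹⁵ = 32768/14348907 is at or below it, so n = 15.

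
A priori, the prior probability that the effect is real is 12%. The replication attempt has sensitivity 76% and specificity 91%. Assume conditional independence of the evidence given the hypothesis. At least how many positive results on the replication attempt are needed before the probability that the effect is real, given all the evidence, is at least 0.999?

Prior odds: 0.12 ÷ 0.88 = 3/22.
False-positive rate = 1 − 0.91 = 0.09; likelihood ratio of a positive = 0.76/0.09 = 76/9.
Target odds: 0.999 ÷ 0.001 = 999.
Need (3/22) × (76/9)ⁿ ≥ 999, i.e. (76/9)ⁿ ≥ 7326.
(76/9)⁴ = 33362176/6561 falls short of 7326 but (76/9)⁵ ≈42939.3 reaches it, so n = 5.

5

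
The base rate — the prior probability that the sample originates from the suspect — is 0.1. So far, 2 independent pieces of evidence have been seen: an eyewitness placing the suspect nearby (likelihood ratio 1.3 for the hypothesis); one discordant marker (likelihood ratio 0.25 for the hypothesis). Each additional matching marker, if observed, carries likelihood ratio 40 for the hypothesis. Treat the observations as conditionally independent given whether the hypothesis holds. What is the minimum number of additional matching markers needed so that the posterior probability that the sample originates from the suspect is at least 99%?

3

Prior odds = 0.1/0.9 = 1/9.
Combined Bayes factor of the evidence already in hand = 1.3 × 0.25 = 0.325.
Odds after that evidence = (1/9) × 0.325 = 13/360.
Target odds = 0.99/0.01 = 99.
Need 40ⁿ ≥ 99 ÷ (13/360) = 35640/13.
40² = 1600 falls short of 35640/13 but 40³ = 64000 reaches it, so n = 3.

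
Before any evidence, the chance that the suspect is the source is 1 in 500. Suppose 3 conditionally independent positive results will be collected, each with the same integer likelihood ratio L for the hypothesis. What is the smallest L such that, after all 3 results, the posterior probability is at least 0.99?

37

Prior odds = 0.002/0.998 = 1/499.
Target odds = 0.99/0.01 = 99.
Need L³ ≥ 99 ÷ (1/499) = 49401.
36³ = 46656 < 49401 ≤ 50653 = 37³, so L = 37.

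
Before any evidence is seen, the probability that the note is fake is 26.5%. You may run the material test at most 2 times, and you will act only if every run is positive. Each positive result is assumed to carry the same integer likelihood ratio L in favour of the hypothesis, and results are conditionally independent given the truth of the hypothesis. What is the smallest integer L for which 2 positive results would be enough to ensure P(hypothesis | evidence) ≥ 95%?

8

Prior odds = 0.265/0.735 = 53/147.
Target odds = 0.95/0.05 = 19.
Need L² ≥ 19 ÷ (53/147) = 2793/53.
7² = 49 < 2793/53 ≤ 64 = 8², so L = 8.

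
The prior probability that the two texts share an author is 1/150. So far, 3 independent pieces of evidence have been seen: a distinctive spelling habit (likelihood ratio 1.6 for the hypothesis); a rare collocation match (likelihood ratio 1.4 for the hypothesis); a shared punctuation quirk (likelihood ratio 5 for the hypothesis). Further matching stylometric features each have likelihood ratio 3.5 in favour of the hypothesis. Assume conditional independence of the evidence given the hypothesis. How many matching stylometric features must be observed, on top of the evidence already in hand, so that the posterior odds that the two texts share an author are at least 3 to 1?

Prior odds = (1/150)/(149/150) = 1/149.
Combined Bayes factor of the evidence already in hand = 1.6 × 1.4 × 5 = 11.2.
Odds after that evidence = (1/149) × 11.2 = 56/745.
Target odds = 3.
Need 3.5ⁿ ≥ 3 ÷ (56/745) = 2235/56.
3.5² = 12.25 falls short of 2235/56 but 3.5³ = 42.875 reaches it, so n = 3.

3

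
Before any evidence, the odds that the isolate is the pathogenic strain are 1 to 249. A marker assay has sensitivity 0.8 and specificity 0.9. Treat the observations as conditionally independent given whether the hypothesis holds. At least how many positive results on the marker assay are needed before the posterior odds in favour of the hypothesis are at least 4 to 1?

Prior odds = 1/249.
False-positive rate = 1 − 0.9 = 0.1; likelihood ratio of a positive = 0.8/0.1 = 8.
Target odds = 4.
Need (1/249) × 8ⁿ ≥ 4, i.e. 8ⁿ ≥ 996.
8³ = 512 falls short of 996 but 8⁴ = 4096 reaches it, so n = 4.

4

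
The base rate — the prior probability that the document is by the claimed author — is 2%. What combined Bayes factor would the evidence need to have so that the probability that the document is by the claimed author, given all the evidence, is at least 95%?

931

Prior odds = 0.02/0.98 = 1/49.
Target odds = 0.95/0.05 = 19.
Required Bayes factor = 19 ÷ (1/49) = 931.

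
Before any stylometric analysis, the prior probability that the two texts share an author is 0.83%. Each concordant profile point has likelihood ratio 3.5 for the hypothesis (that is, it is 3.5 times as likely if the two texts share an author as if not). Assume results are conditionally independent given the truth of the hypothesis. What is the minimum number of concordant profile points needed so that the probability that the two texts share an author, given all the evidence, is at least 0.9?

Prior odds: 0.0083 ÷ 0.9917 = 83/9917.
Likelihood ratio per concordant profile point = 3.5.
Target posterior odds = 0.9/0.1 = 9.
Need (83/9917) × 3.5ⁿ ≥ 9, i.e. 3.5ⁿ ≥ 89253/83.
3.5⁵ = 525.21875 falls short of 89253/83 but 3.5⁶ = 1838.265625 reaches it, so n = 6.

6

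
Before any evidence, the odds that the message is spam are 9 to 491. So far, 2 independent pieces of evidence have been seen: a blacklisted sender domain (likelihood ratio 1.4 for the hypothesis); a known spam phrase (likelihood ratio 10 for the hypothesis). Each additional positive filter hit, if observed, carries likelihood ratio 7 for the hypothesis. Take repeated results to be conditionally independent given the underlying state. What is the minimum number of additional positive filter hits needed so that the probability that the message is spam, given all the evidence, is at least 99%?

Prior odds = 9/491.
Combined Bayes factor of the evidence already in hand = 1.4 × 10 = 14.
Odds after that evidence = (9/491) × 14 = 126/491.
Target odds = 0.99/0.01 = 99.
Need 7ⁿ ≥ 99 ÷ (126/491) = 5401/14.
7³ = 343 falls short of 5401/14 but 7⁴ = 2401 reaches it, so n = 4.

4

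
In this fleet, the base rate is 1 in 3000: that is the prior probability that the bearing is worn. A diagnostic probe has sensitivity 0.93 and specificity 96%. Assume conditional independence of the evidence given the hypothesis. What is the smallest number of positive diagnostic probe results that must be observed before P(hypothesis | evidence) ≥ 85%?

Prior odds: (1/3000) ÷ (2999/3000) = 1/2999.
False-positive rate = 1 − 0.96 = 0.04; likelihood ratio of a positive = 0.93/0.04 = 23.25.
Target odds: 0.85 ÷ 0.15 = 17/3.
Need (1/2999) × 23.25ⁿ ≥ 17/3, i.e. 23.25ⁿ ≥ 50983/3.
23.25³ = 804357/64 falls short of 50983/3 but 23.25⁴ = 74805201/256 reaches it, so n = 4.

4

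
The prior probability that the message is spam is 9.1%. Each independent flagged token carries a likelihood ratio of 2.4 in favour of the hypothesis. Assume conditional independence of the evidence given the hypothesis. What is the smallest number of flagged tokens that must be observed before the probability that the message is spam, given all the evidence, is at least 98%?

8

Prior odds = 0.091/0.909 = 91/909.
Likelihood ratio per flagged token = 2.4.
Target posterior odds = 0.98/0.02 = 49.
Need (91/909) × 2.4ⁿ ≥ 49, i.e. 2.4ⁿ ≥ 6363/13.
2.4⁷ = 35831808/78125 falls short of 6363/13 but 2.4⁸ = 429981696/390625 reaches it, so n = 8.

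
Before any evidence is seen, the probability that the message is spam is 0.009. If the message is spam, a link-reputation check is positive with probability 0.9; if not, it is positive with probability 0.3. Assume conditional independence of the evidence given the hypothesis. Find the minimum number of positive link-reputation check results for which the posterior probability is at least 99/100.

9

Prior odds: 0.009 ÷ 0.991 = 9/991.
Likelihood ratio of a positive = 0.9/0.3 = 3.
Target posterior odds = 0.99/0.01 = 99.
Need (9/991) × 3ⁿ ≥ 99, i.e. 3ⁿ ≥ 10901.
3⁸ = 6561 falls short of 10901 but 3⁹ = 19683 reaches it, so n = 9.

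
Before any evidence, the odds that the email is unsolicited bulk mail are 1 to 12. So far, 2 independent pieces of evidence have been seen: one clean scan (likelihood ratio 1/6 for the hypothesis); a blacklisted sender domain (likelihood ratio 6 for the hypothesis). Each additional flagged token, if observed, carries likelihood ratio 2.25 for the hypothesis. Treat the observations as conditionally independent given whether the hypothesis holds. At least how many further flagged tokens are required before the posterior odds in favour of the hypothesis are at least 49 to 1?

Prior odds = 1/12.
Combined Bayes factor of the evidence already in hand = (1/6) × 6 = 1.
Odds after that evidence = (1/12) × 1 = 1/12.
Target odds = 49.
Need 2.25ⁿ ≥ 49 ÷ (1/12) = 588.
2.25⁷ = 4782969/16384 falls short of 588 but 2.25⁸ = 43046721/65536 reaches it, so n = 8.

8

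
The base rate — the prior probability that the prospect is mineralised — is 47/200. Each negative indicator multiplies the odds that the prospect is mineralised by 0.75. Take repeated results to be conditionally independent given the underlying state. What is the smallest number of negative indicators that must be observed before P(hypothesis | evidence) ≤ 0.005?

15

Prior odds: 0.235 ÷ 0.765 = 47/153.
Likelihood ratio per negative indicator = 0.75.
Target odds: 0.005 ÷ 0.995 = 1/199.
Require 0.75ⁿ ≤ 1/199 ÷ (47/153) = 153/9353.
0.75¹⁴ = 4782969/268435456 is still above 153/9353 but 0.75¹⁵ ≈0.0133635 is at or below it, so n = 15.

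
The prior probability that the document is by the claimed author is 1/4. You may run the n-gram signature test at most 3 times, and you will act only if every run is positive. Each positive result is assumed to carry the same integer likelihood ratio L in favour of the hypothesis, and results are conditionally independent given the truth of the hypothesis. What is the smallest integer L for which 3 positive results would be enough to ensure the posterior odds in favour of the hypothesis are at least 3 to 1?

3

Prior odds = 0.25/0.75 = 1/3.
Target odds = 3.
Need L³ ≥ 3 ÷ (1/3) = 9.
2³ = 8 < 9 ≤ 27 = 3³, so L = 3.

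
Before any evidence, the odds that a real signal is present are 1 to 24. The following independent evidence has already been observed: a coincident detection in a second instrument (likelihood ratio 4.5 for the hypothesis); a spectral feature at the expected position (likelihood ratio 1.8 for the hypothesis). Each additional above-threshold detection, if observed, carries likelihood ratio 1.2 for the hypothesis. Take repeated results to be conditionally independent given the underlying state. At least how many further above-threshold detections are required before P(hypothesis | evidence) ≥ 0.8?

Prior odds = 1/24.
Combined Bayes factor of the evidence already in hand = 4.5 × 1.8 = 8.1.
Odds after that evidence = (1/24) × 8.1 = 0.3375.
Target odds = 0.8/0.2 = 4.
Need 1.2ⁿ ≥ 4 ÷ 0.3375 = 320/27.
1.2¹³ ≈10.6993 falls short of 320/27 but 1.2¹⁴ ≈12.8392 reaches it, so n = 14.

14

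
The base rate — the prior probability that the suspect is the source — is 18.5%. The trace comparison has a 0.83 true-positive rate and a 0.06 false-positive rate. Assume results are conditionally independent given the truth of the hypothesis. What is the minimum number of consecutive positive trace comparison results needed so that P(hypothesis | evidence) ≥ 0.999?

4

Prior odds = 0.185/0.815 = 37/163.
Likelihood ratio of a positive result = 0.83/0.06 = 83/6.
Target posterior odds = 0.999/0.001 = 999.
Need (37/163) × (83/6)ⁿ ≥ 999, i.e. (83/6)ⁿ ≥ 4401.
(83/6)³ = 571787/216 falls short of 4401 but (83/6)⁴ = 47458321/1296 reaches it, so n = 4.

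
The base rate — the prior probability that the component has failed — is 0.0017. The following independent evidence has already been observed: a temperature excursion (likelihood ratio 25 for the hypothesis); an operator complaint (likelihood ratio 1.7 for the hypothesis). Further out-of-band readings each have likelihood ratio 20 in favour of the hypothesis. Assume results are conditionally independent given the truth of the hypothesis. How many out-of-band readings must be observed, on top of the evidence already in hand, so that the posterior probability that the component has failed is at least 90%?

Prior odds = 0.0017/0.9983 = 17/9983.
Combined Bayes factor of the evidence already in hand = 25 × 1.7 = 42.5.
Odds after that evidence = (17/9983) × 42.5 = 1445/19966.
Target odds = 0.9/0.1 = 9.
Need 20ⁿ ≥ 9 ÷ (1445/19966) = 179694/1445.
20¹ = 20 falls short of 179694/1445 but 20² = 400 reaches it, so n = 2.

2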